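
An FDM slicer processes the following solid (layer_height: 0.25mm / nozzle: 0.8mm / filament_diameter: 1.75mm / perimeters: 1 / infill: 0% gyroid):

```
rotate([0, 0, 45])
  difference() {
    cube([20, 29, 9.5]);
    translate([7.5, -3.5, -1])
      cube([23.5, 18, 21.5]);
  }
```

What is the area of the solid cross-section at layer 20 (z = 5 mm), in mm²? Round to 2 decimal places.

398.75 mm²

At z = 5 mm: the cube (footprint 20×29) is included at this height (area 580.00 mm²); the 23.5×18 cube at (7.5, -3.5) contributes its full rectangle (area 423.00 mm²); Taking the first minus the rest: starting from the 20×29 cube (580.00 mm²), the 23.5×18 cube at (7.5, -3.5) partially overlaps it — only the 181.25 mm² overlap (of its 423.00 mm²) is removed, clipping the outline — area = 398.75 mm²; (whole slice rotated 45° about Z — lengths, areas and connectivity unchanged). Overall, the cross-section is a single solid region. Net area = 398.75 mm².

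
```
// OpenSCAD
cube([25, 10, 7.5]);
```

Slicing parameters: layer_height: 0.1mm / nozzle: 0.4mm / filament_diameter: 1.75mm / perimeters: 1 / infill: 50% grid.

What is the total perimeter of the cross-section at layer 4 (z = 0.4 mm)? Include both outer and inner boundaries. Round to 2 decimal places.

At z = 0.4 mm: the 25×10 cube contributes its full rectangle (perimeter 70.00 mm). Overall, the cross-section is a single solid region. Total boundary length (outer) = 70.00 mm.

70.00 mm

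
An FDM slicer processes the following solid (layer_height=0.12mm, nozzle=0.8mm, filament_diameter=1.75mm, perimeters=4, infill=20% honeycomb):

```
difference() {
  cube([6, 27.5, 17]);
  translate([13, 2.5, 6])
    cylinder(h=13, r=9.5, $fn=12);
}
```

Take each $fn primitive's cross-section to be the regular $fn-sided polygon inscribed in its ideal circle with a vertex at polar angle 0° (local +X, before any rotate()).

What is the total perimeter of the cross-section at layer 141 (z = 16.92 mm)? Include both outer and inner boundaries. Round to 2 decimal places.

At z = 16.92 mm: the cube (footprint 6×27.5) is included at this height (perimeter 67.00 mm); the r=9.5 cylinder at (13, 2.5) gives a regular 12-gon of circumradius 9.5 (constant along its height) (perimeter = 2·12·9.500·sin(180°/12) = 59.01 mm); Subtracting the remaining from the first: starting from the 6×27.5 cube, the r=9.5 cylinder at (13, 2.5) partially overlaps it — only the 15.02 mm² overlap (of its 270.75 mm²) is removed, clipping the outline — boundary = 65.93 mm. Overall, the cross-section is a single solid region. Total boundary length (outer) = 65.93 mm.

65.93 mm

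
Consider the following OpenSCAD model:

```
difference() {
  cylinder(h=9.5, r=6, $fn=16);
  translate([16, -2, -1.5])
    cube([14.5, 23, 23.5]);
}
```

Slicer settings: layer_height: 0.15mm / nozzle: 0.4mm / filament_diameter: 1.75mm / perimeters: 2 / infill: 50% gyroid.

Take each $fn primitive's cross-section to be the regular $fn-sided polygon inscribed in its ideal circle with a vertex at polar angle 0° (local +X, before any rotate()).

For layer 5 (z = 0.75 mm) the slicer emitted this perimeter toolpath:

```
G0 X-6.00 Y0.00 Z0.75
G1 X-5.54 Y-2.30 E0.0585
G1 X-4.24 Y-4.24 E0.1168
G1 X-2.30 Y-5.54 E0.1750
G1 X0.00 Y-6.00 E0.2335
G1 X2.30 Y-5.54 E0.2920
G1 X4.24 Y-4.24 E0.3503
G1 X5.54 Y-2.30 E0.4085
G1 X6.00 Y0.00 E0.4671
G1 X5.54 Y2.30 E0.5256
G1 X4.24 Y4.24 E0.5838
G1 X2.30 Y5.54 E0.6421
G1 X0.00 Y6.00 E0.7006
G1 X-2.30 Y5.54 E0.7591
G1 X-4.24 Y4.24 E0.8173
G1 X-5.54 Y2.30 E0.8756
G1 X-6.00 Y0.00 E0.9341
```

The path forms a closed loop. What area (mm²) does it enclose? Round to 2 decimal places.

110.15 mm²

Apply the shoelace formula to the sequence of (X, Y) vertices; enclosed area = 110.15 mm².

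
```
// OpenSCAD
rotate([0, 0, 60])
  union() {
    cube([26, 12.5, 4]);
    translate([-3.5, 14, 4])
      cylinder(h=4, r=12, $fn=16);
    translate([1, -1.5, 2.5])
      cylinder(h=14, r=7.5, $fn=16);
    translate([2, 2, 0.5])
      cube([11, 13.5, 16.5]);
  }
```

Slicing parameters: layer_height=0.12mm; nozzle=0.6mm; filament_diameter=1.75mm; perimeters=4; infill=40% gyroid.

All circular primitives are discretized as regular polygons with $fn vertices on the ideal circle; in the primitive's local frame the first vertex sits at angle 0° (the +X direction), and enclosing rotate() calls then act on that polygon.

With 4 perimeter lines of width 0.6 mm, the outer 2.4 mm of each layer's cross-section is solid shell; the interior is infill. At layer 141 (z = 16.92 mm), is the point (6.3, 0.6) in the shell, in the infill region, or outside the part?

outside

At z = 16.92 mm: the cube is absent (z outside [0, 4]); the cylinder at (-3.5, 14) does not reach this height (z outside [4, 8]); the cylinder at (1, -1.5) does not reach this height (z outside [2.5, 16.5]); the 11×13.5 cube at (2, 2) contributes its full rectangle; Combining (union): only the 11×13.5 cube at (2, 2) is present, so the union is just that shape — 1 connected region; (rotated 60° about Z; rotation is an isometry so areas/perimeters/island counts are preserved). Overall, the cross-section is a single solid region. Undo the 60° rotation: the query point maps to (3.670, -5.156) in the un-rotated model frame. The nearest boundary edge runs (2.00, 2.00)→(13.00, 2.00); distance from the point to it = 7.16 mm. The point is not inside any of the regions above, so it lies outside the cross-section (7.16 mm from the nearest boundary).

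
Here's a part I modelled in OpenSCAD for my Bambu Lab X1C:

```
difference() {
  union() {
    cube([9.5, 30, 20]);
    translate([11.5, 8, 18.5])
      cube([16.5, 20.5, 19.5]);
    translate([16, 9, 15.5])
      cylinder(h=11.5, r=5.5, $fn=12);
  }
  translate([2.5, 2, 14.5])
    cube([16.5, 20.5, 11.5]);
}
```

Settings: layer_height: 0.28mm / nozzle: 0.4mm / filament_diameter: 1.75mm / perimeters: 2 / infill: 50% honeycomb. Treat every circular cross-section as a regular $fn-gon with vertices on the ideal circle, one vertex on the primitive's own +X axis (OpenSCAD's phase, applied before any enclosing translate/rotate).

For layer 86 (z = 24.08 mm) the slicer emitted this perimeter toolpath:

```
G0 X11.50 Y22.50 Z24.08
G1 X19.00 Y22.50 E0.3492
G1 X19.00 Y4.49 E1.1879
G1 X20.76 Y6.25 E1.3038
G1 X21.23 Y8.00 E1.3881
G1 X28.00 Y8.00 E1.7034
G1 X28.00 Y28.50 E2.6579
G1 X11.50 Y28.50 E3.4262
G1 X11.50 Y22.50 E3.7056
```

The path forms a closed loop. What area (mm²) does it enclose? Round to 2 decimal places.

Apply the shoelace formula to the sequence of (X, Y) vertices; enclosed area = 234.54 mm².

234.54 mm²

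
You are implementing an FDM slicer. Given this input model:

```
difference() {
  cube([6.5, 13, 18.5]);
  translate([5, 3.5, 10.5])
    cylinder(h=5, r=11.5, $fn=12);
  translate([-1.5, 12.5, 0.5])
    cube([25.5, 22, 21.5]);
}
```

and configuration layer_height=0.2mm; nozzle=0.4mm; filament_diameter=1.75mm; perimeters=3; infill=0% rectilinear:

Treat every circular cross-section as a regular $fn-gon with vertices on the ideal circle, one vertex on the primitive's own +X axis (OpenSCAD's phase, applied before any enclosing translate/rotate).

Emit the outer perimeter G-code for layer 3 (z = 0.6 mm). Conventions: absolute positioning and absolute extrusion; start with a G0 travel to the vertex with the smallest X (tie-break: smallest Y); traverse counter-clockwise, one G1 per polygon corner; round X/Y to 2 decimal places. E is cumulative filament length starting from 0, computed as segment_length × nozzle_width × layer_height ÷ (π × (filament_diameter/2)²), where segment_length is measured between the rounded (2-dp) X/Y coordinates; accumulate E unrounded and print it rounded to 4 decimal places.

At z = 0.6 mm: the 6.5×13 cube contributes its full rectangle; the cylinder at (5, 3.5) does not reach this height (z outside [10.5, 15.5]); the cube at (-1.5, 12.5) (footprint 25.5×22) is included at this height; After the difference (first − rest): starting from the 6.5×13 cube, the 25.5×22 cube at (-1.5, 12.5) partially overlaps it — only the 3.25 mm² overlap (of its 561.00 mm²) is removed, clipping the outline — 1 connected region. The outline is a single polygon with 4 vertices. Extrusion per mm of travel: 0.4 × 0.2 / (π × 0.875²) = 0.033260. Accumulating E over each segment gives final E = 1.2639.

G0 X0.00 Y0.00 Z0.60
G1 X6.50 Y0.00 E0.2162
G1 X6.50 Y12.50 E0.6319
G1 X0.00 Y12.50 E0.8481
G1 X0.00 Y0.00 E1.2639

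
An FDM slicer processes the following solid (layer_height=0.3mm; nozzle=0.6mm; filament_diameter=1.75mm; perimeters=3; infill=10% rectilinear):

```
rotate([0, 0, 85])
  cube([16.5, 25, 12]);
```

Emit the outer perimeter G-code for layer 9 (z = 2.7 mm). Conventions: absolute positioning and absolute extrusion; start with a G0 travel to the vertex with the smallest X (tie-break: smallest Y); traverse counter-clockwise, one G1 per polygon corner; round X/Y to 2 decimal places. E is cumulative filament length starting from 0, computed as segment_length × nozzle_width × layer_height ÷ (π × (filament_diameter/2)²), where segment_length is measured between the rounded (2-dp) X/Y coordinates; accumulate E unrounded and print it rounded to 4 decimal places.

G0 X-24.90 Y2.18 Z2.70
G1 X0.00 Y0.00 E1.8705
G1 X1.44 Y16.44 E3.1055
G1 X-23.47 Y18.62 E4.9768
G1 X-24.90 Y2.18 E6.2117

At z = 2.7 mm: the 16.5×25 cube contributes its full rectangle; (whole slice rotated 85° about Z — lengths, areas and connectivity unchanged). The outline is a single polygon with 4 vertices. Extrusion per mm of travel: 0.6 × 0.3 / (π × 0.875²) = 0.074835. Accumulating E over each segment gives final E = 6.2117.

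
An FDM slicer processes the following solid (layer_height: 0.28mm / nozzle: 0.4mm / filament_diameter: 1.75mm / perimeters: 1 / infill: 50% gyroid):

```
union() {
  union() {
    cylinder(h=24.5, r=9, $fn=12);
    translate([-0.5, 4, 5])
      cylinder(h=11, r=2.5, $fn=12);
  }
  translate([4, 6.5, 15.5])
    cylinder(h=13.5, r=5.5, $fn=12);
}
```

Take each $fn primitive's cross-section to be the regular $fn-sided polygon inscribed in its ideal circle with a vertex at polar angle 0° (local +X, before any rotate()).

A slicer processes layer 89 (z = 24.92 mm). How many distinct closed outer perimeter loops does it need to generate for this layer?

1

At z = 24.92 mm: the cylinder is absent (z outside [0, 24.5]); the cylinder at (-0.5, 4) is absent (z outside [5, 16]); Merging all regions: nothing is present at this height; the cylinder at (4, 6.5): section is a regular 12-gon, circumradius r=5.5; Taking the union: only the r=5.5 cylinder at (4, 6.5) is present, so the union is just that shape — 1 connected region. The result has 1 disconnected region.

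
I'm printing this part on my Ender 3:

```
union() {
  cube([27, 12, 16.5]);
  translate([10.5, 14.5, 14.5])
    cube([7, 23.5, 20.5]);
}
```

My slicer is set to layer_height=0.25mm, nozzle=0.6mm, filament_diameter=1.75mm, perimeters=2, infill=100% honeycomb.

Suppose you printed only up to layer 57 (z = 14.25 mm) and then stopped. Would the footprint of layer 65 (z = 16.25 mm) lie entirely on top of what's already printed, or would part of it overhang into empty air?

Compare the two slices. At z = 14.25: the 27×12 cube contributes its full rectangle (area 324.00 mm²); the cube at (10.5, 14.5) is absent (z outside [14.5, 35]); Merging all regions: only the 27×12 cube is present, so the union is just that shape — area = 324.00 mm². At z = 16.25: the 27×12 cube contributes its full rectangle (area 324.00 mm²); the cube at (10.5, 14.5) is present — its section is the full 7×23.5 rectangle (area 164.50 mm²); Combining (union): the 2 present regions are separate (no shared area or edge), so areas and boundary lengths simply add and each stays a separate island — area = 488.50 mm². Checking containment: at z = 16.25 the cross-section extends beyond the z = 14.25 cross-section by about 164.50 mm².

part overhangs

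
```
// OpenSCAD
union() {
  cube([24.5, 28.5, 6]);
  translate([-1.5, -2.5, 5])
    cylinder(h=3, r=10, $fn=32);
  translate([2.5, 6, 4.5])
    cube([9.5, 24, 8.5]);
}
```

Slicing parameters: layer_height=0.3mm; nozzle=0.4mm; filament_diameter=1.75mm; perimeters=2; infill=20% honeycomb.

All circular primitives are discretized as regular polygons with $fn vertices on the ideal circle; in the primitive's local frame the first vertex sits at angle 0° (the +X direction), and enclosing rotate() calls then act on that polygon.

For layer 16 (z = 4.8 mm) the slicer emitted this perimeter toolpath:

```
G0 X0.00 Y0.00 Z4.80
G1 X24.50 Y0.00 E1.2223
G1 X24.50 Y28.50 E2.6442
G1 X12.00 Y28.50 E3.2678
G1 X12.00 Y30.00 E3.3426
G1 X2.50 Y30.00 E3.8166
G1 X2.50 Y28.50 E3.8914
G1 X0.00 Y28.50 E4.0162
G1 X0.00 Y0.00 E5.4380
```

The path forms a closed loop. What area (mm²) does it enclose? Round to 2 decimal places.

Apply the shoelace formula to the sequence of (X, Y) vertices; enclosed area = 712.50 mm².

712.50 mm²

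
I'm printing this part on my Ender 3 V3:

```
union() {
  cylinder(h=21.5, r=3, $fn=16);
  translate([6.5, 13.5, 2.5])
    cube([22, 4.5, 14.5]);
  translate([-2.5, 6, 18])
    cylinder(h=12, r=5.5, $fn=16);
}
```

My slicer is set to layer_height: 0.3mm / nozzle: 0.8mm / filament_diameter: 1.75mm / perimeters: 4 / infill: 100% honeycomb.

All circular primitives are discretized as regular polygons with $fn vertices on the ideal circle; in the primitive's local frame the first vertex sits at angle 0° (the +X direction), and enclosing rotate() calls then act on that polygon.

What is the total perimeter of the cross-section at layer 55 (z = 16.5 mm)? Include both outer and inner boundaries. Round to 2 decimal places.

71.73 mm

At z = 16.5 mm: the r=3 cylinder contributes a regular 16-gon of circumradius 3 (perimeter = 2·16·3.000·sin(180°/16) = 18.73 mm); the cube at (6.5, 13.5) is present — its section is the full 22×4.5 rectangle (perimeter 53.00 mm); the cylinder at (-2.5, 6) is absent (z outside [18, 30]); Taking the union: the 2 present regions are separate (no shared area or edge), so areas and boundary lengths simply add and each stays a separate island — boundary = 71.73 mm. Overall, the cross-section has 2 separate islands. Total boundary length (outer) = 71.73 mm.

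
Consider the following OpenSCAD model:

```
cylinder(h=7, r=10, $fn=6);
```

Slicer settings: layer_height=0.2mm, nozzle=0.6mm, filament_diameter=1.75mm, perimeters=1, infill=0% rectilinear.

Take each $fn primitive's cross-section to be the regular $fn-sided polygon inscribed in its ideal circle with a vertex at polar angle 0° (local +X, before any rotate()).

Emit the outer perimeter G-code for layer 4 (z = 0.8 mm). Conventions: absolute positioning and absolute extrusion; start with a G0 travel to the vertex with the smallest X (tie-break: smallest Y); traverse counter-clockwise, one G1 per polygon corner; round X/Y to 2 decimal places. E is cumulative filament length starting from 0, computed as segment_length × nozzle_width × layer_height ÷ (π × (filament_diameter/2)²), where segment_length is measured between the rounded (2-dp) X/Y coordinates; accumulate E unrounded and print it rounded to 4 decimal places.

At z = 0.8 mm: the cylinder: section is a regular 6-gon, circumradius r=10. The outline is a single polygon with 6 vertices. Extrusion per mm of travel: 0.6 × 0.2 / (π × 0.875²) = 0.049890. Accumulating E over each segment gives final E = 2.9934.

G0 X-10.00 Y0.00 Z0.80
G1 X-5.00 Y-8.66 E0.4989
G1 X5.00 Y-8.66 E0.9978
G1 X10.00 Y0.00 E1.4967
G1 X5.00 Y8.66 E1.9956
G1 X-5.00 Y8.66 E2.4945
G1 X-10.00 Y0.00 E2.9934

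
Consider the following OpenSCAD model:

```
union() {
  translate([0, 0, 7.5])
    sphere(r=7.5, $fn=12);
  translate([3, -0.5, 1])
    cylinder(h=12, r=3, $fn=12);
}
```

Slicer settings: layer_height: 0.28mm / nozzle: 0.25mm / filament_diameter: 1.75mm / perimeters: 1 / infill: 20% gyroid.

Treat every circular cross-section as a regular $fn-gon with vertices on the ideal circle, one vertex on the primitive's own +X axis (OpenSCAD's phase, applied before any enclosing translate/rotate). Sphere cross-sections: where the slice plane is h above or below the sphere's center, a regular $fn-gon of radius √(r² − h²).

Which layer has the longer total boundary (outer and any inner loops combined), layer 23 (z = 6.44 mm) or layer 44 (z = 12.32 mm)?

layer 23 (z = 6.44 mm)

Layer 23 (z = 6.44): the r=7.5 sphere slices to a regular 12-gon of circumradius 7.425 (√(r²−h²) with h=1.06 from center) (perimeter = 2·12·7.425·sin(180°/12) = 46.12 mm); the r=3 cylinder at (3, -0.5) contributes a regular 12-gon of circumradius 3 (perimeter = 2·12·3.000·sin(180°/12) = 18.63 mm); Combining (union): the r=3 cylinder at (3, -0.5) lies entirely inside the r=7.5 sphere, so the union is just the r=7.5 sphere — boundary = 46.12 mm. So its perimeter = 46.12 mm. Layer 44 (z = 12.32): the sphere: section is a regular 12-gon, circumradius = √(r²−h²) = √(7.5²−4.82²) = 5.746 (perimeter = 2·12·5.746·sin(180°/12) = 35.69 mm); the r=3 cylinder at (3, -0.5) gives a regular 12-gon of circumradius 3 (constant along its height) (perimeter = 2·12·3.000·sin(180°/12) = 18.63 mm); Merging all regions: the regions partially overlap (shared area 26.06 mm²), so the edge portions inside another operand are dropped and the merged outline is re-measured after clipping — boundary = 35.96 mm. So its perimeter = 35.96 mm. Layer 23 is larger (46.12 vs 35.96 mm).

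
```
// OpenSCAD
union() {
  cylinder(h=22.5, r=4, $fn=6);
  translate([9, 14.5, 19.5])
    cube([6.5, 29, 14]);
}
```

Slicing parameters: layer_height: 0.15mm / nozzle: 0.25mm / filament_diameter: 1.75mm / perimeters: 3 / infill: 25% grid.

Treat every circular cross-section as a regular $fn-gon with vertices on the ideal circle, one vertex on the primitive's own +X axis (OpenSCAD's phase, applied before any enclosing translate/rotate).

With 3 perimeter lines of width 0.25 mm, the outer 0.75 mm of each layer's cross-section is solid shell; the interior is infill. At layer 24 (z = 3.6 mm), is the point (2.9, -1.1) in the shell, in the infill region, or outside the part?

shell

At z = 3.6 mm: the r=4 cylinder contributes a regular 6-gon of circumradius 4; the cube at (9, 14.5) does not reach this height (z outside [19.5, 33.5]); Taking the union: only the r=4 cylinder is present, so the union is just that shape — 1 connected region. Overall, the cross-section is a single solid region. The nearest boundary edge runs (2.00, -3.46)→(4.00, 0.00); distance from the point to it = 0.40 mm. The point is inside the cross-section, 0.40 mm from the nearest boundary — within the 0.75 mm shell band (3 × 0.25).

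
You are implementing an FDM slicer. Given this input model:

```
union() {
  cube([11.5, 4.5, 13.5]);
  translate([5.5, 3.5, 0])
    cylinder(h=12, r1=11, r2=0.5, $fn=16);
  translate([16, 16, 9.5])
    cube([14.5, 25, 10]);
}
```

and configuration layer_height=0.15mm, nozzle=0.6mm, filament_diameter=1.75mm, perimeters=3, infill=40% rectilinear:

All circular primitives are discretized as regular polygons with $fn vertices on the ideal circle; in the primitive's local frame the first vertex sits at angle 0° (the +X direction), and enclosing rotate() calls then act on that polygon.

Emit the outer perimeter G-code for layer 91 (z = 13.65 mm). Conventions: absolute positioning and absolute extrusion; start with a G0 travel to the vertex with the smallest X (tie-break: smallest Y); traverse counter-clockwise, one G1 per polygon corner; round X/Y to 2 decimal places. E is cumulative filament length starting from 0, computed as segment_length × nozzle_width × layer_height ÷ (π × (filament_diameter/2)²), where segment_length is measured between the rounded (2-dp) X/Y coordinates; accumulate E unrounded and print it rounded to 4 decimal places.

G0 X16.00 Y16.00 Z13.65
G1 X30.50 Y16.00 E0.5426
G1 X30.50 Y41.00 E1.4780
G1 X16.00 Y41.00 E2.0206
G1 X16.00 Y16.00 E2.9560

At z = 13.65 mm: the cube does not reach this height (z outside [0, 13.5]); the cone at (5.5, 3.5) is not intersected at this z (z outside [0, 12]); the 14.5×25 cube at (16, 16) contributes its full rectangle; Merging all regions: only the 14.5×25 cube at (16, 16) is present, so the union is just that shape — 1 connected region. The outline is a single polygon with 4 vertices. Extrusion per mm of travel: 0.6 × 0.15 / (π × 0.875²) = 0.037418. Accumulating E over each segment gives final E = 2.9560.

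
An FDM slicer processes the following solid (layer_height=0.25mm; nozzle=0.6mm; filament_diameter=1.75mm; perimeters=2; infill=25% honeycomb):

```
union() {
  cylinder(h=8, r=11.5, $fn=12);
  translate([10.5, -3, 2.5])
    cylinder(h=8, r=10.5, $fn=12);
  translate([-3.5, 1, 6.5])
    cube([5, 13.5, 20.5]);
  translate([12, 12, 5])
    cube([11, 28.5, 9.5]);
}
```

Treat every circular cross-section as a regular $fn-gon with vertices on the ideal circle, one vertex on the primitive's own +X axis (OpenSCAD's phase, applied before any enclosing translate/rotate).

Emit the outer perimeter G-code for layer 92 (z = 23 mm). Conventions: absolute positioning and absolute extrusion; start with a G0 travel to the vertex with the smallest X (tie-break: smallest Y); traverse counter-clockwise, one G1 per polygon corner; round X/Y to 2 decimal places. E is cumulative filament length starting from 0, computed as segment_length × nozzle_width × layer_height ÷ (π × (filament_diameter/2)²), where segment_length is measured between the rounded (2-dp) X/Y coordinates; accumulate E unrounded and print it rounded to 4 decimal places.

At z = 23 mm: the cylinder is not intersected at this z (z outside [0, 8]); the cylinder at (10.5, -3) does not reach this height (z outside [2.5, 10.5]); the cube at (-3.5, 1) is present — its section is the full 5×13.5 rectangle; the cube at (12, 12) does not reach this height (z outside [5, 14.5]); Taking the union: only the 5×13.5 cube at (-3.5, 1) is present, so the union is just that shape — 1 connected region. The outline is a single polygon with 4 vertices. Extrusion per mm of travel: 0.6 × 0.25 / (π × 0.875²) = 0.062363. Accumulating E over each segment gives final E = 2.3074.

G0 X-3.50 Y1.00 Z23.00
G1 X1.50 Y1.00 E0.3118
G1 X1.50 Y14.50 E1.1537
G1 X-3.50 Y14.50 E1.4655
G1 X-3.50 Y1.00 E2.3074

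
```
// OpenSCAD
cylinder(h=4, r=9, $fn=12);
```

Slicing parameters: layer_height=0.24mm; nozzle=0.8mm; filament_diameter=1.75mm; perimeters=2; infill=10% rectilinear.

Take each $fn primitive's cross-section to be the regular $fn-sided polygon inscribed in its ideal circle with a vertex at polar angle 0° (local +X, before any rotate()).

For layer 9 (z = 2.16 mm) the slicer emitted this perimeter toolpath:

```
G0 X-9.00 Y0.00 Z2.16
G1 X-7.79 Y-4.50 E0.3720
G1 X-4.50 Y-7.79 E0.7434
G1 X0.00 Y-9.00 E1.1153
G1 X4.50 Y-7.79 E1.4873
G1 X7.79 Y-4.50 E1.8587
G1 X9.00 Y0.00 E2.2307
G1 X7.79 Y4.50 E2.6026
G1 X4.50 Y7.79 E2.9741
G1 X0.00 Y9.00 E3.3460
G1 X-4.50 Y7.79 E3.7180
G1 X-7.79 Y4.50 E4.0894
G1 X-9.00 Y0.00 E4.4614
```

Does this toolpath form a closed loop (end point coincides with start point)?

yes

Start point (G0): (-9.00, 0.00). End point (last G1): the path returns to the start — closed.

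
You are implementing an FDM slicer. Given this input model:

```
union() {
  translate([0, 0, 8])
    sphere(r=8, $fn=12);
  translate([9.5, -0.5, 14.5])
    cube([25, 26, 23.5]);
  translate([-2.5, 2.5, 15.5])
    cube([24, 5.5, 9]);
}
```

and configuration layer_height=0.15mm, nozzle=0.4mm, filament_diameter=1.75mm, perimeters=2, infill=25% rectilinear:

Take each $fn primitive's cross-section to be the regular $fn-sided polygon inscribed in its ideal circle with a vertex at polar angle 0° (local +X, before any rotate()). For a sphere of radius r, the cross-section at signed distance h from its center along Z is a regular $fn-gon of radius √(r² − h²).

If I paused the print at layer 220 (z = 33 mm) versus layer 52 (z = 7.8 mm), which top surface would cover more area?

Layer 220 (z = 33): the sphere does not reach this height (|z−center|=25.000 > r=8); the cube at (9.5, -0.5) is present — its section is the full 25×26 rectangle (area 650.00 mm²); the cube at (-2.5, 2.5) is absent (z outside [15.5, 24.5]); Combining (union): only the 25×26 cube at (9.5, -0.5) is present, so the union is just that shape — area = 650.00 mm². So its area = 650.00 mm². Layer 52 (z = 7.8): the sphere: section is a regular 12-gon, circumradius = √(r²−h²) = √(8²−0.2²) = 7.997 (area = (12/2)·7.997²·sin(360°/12) = 191.88 mm²); the cube at (9.5, -0.5) is not intersected at this z (z outside [14.5, 38]); the cube at (-2.5, 2.5) does not reach this height (z outside [15.5, 24.5]); Merging all regions: only the r=8 sphere is present, so the union is just that shape — area = 191.88 mm². So its area = 191.88 mm². Layer 220 is larger (650.00 vs 191.88 mm²).

layer 220 (z = 33 mm)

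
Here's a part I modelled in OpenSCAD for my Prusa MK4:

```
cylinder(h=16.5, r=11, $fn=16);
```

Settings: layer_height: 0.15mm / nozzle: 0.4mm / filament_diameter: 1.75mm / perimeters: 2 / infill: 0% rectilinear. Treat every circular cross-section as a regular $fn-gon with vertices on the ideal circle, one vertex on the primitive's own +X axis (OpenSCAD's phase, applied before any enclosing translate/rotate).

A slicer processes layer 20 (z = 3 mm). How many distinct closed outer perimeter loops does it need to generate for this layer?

At z = 3 mm: the r=11 cylinder gives a regular 16-gon of circumradius 11 (constant along its height). The result has 1 disconnected region.

1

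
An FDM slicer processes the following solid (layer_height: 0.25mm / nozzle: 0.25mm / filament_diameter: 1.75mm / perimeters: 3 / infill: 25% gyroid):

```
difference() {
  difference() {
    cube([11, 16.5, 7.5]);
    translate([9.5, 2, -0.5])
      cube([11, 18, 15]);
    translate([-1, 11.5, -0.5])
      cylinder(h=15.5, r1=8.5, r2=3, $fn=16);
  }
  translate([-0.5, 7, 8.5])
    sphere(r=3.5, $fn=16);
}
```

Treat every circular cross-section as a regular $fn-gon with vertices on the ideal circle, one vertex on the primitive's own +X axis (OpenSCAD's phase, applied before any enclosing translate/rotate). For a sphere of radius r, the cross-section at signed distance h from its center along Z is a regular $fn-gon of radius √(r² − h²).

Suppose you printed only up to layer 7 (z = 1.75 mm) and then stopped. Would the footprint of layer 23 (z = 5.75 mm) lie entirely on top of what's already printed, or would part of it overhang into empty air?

part overhangs

Compare the two slices. At z = 1.75: the cube (footprint 11×16.5) is included at this height (area 181.50 mm²); the 11×18 cube at (9.5, 2) contributes its full rectangle (area 198.00 mm²); the cone at (-1, 11.5) (r1=8.5→r2=3) has section circumradius 7.702 here — a regular 16-gon (area = (16/2)·7.702²·sin(360°/16) = 181.59 mm²); Taking the first minus the rest: starting from the 11×16.5 cube (181.50 mm²), the 11×18 cube at (9.5, 2) partially overlaps it — only the 21.75 mm² overlap (of its 198.00 mm²) is removed, clipping the outline; the cone at (-1, 11.5) partially overlaps it — only the 67.83 mm² overlap (of its 181.59 mm²) is removed, clipping the outline — area = 91.92 mm²; the sphere at (-0.5, 7) is not intersected at this z (|z−center|=6.750 > r=3.5); After the difference (first − rest): none of the subtracted shapes is present at this height, so that combined region is unchanged — area = 91.92 mm². At z = 5.75: the 11×16.5 cube contributes its full rectangle (area 181.50 mm²); the 11×18 cube at (9.5, 2) contributes its full rectangle (area 198.00 mm²); the cone at (-1, 11.5) contributes a regular 16-gon of circumradius 6.282 (interpolated between r1=8.5 and r2=3 at t=0.403) (area = (16/2)·6.282²·sin(360°/16) = 120.83 mm²); Subtracting the remaining from the first: starting from the 11×16.5 cube (181.50 mm²), the 11×18 cube at (9.5, 2) partially overlaps it — only the 21.75 mm² overlap (of its 198.00 mm²) is removed, clipping the outline; the cone at (-1, 11.5) partially overlaps it — only the 46.24 mm² overlap (of its 120.83 mm²) is removed, clipping the outline — area = 113.51 mm²; the r=3.5 sphere at (-0.5, 7) slices to a regular 16-gon of circumradius 2.165 (√(r²−h²) with h=2.75 from center) (area = (16/2)·2.165²·sin(360°/16) = 14.35 mm²); Subtracting the remaining from the first: starting from the result so far (113.51 mm²), the r=3.5 sphere at (-0.5, 7) partially overlaps it — only the 0.39 mm² overlap (of its 14.35 mm²) is removed, clipping the outline — area = 113.12 mm². Checking containment: at z = 5.75 the cross-section extends beyond the z = 1.75 cross-section by about 21.20 mm².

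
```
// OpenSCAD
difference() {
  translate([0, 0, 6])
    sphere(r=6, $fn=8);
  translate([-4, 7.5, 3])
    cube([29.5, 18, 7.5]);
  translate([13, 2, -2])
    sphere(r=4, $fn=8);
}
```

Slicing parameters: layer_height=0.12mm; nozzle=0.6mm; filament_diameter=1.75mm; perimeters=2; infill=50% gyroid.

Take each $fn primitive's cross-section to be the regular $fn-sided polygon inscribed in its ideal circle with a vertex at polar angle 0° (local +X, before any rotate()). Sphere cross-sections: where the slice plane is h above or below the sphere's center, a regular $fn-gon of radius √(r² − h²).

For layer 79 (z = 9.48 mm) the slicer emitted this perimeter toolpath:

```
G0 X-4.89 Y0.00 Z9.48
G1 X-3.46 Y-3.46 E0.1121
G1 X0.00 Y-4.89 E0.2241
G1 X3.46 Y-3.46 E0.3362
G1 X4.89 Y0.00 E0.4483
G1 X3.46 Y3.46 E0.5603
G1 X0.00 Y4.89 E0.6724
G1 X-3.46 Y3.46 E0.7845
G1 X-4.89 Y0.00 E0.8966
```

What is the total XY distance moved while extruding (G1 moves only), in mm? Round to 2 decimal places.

Sum the Euclidean lengths of each G1 segment: total = 29.95 mm.

29.95 mm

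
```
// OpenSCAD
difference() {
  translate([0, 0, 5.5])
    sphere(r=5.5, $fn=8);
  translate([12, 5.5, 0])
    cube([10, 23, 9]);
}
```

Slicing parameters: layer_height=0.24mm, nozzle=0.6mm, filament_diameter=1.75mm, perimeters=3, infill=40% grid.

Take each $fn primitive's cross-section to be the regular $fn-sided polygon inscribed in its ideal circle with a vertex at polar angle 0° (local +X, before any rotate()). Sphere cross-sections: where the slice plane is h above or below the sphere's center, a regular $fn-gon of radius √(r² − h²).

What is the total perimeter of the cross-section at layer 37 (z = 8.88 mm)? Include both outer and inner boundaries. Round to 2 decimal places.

At z = 8.88 mm: the r=5.5 sphere slices to a regular 8-gon of circumradius 4.339 (√(r²−h²) with h=3.38 from center) (perimeter = 2·8·4.339·sin(180°/8) = 26.57 mm); the cube at (12, 5.5) (footprint 10×23) is included at this height (perimeter 66.00 mm); Taking the first minus the rest: starting from the r=5.5 sphere, the 10×23 cube at (12, 5.5) misses the remaining region (no effect) — boundary = 26.57 mm. Overall, the cross-section is a single solid region. Total boundary length (outer) = 26.57 mm.

26.57 mm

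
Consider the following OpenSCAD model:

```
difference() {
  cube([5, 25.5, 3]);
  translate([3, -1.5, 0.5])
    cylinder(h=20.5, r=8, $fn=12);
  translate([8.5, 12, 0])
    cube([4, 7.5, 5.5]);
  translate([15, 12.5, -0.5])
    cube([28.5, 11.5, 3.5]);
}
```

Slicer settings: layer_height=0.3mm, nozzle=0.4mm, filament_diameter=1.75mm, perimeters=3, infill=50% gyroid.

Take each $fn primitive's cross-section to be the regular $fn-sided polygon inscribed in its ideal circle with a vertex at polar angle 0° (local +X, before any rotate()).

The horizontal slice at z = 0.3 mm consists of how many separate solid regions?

1

At z = 0.3 mm: the cube is present — its section is the full 5×25.5 rectangle; the cylinder at (3, -1.5) does not reach this height (z outside [0.5, 21]); the cube at (8.5, 12) (footprint 4×7.5) is included at this height; the cube at (15, 12.5) is present — its section is the full 28.5×11.5 rectangle; After the difference (first − rest): starting from the 5×25.5 cube, the 4×7.5 cube at (8.5, 12) misses the remaining region (no effect); the 28.5×11.5 cube at (15, 12.5) misses the remaining region (no effect) — 1 connected region. The result has 1 disconnected region.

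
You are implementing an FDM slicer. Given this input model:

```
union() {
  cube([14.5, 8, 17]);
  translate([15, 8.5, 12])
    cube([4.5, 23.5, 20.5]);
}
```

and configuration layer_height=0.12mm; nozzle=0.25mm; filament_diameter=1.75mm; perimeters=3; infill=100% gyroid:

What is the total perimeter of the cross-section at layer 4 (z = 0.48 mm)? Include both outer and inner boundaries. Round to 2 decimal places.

At z = 0.48 mm: the 14.5×8 cube contributes its full rectangle (perimeter 45.00 mm); the cube at (15, 8.5) does not reach this height (z outside [12, 32.5]); Taking the union: only the 14.5×8 cube is present, so the union is just that shape — boundary = 45.00 mm. Overall, the cross-section is a single solid region. Total boundary length (outer) = 45.00 mm.

45.00 mm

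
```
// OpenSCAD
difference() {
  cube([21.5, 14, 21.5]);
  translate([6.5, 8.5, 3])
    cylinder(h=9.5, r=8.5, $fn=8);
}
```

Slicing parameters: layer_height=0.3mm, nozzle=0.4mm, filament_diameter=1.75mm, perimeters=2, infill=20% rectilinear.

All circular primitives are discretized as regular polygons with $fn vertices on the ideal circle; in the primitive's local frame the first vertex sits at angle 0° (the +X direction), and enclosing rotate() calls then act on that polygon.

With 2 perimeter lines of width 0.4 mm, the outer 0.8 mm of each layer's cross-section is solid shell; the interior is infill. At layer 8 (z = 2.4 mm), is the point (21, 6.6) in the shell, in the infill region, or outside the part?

At z = 2.4 mm: the cube is present — its section is the full 21.5×14 rectangle; the cylinder at (6.5, 8.5) does not reach this height (z outside [3, 12.5]); Subtracting the remaining from the first: none of the subtracted shapes is present at this height, so the 21.5×14 cube is unchanged — 1 connected region. Overall, the cross-section is a single solid region. The nearest boundary edge runs (21.50, 0.00)→(21.50, 14.00); distance from the point to it = 0.50 mm. The point is inside the cross-section, 0.50 mm from the nearest boundary — within the 0.8 mm shell band (2 × 0.4).

shell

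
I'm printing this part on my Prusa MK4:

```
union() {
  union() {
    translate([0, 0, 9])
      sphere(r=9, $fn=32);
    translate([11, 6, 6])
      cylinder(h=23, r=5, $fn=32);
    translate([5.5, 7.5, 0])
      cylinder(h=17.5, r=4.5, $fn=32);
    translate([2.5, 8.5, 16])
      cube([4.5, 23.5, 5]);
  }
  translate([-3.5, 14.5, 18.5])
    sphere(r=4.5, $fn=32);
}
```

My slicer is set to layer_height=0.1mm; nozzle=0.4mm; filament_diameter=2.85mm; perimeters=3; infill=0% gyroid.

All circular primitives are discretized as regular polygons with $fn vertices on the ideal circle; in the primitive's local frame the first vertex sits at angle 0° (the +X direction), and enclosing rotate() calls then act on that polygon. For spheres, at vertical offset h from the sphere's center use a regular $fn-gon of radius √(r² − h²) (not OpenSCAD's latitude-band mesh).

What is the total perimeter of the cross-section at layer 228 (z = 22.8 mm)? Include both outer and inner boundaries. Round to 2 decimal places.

At z = 22.8 mm: the sphere is not intersected at this z (|z−center|=13.800 > r=9); the r=5 cylinder at (11, 6) gives a regular 32-gon of circumradius 5 (constant along its height) (perimeter = 2·32·5.000·sin(180°/32) = 31.37 mm); the cylinder at (5.5, 7.5) does not reach this height (z outside [0, 17.5]); the cube at (2.5, 8.5) is absent (z outside [16, 21]); Merging all regions: only the r=5 cylinder at (11, 6) is present, so the union is just that shape — boundary = 31.37 mm; the r=4.5 sphere at (-3.5, 14.5) contributes a regular 32-gon of circumradius √(4.5²−4.3²) = 1.327 (perimeter = 2·32·1.327·sin(180°/32) = 8.32 mm); Taking the union: the 2 present regions are separate (no shared area or edge), so areas and boundary lengths simply add and each stays a separate island — boundary = 39.69 mm. Overall, the cross-section has 2 separate islands. Total boundary length (outer) = 39.69 mm.

39.69 mm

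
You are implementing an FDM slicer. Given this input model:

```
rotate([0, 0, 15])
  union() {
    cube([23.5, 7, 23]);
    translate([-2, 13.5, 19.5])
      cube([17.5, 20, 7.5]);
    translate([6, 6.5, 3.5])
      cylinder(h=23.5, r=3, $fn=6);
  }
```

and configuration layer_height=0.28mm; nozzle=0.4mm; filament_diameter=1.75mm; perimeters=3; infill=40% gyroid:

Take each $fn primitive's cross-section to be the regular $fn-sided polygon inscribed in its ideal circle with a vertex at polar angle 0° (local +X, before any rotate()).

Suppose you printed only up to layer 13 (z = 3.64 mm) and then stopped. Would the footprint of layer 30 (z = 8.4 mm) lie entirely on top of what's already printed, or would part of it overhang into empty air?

Compare the two slices. At z = 3.64: the 23.5×7 cube contributes its full rectangle (area 164.50 mm²); the cube at (-2, 13.5) does not reach this height (z outside [19.5, 27]); the r=3 cylinder at (6, 6.5) contributes a regular 6-gon of circumradius 3 (area = (6/2)·3.000²·sin(360°/6) = 23.38 mm²); Merging all regions: the regions partially overlap — summed areas 187.88 mm² minus the doubly-counted overlap 14.55 mm² gives 173.34 mm² — area = 173.34 mm²; (whole slice rotated 15° about Z — lengths, areas and connectivity unchanged). At z = 8.4: the cube is present — its section is the full 23.5×7 rectangle (area 164.50 mm²); the cube at (-2, 13.5) does not reach this height (z outside [19.5, 27]); the r=3 cylinder at (6, 6.5) gives a regular 6-gon of circumradius 3 (constant along its height) (area = (6/2)·3.000²·sin(360°/6) = 23.38 mm²); Combining (union): the regions partially overlap — summed areas 187.88 mm² minus the doubly-counted overlap 14.55 mm² gives 173.34 mm² — area = 173.34 mm²; (rotated 15° about Z; rotation is an isometry so areas/perimeters/island counts are preserved). Checking containment: the cross-section at z = 8.4 is a subset of the cross-section at z = 3.64.

entirely on top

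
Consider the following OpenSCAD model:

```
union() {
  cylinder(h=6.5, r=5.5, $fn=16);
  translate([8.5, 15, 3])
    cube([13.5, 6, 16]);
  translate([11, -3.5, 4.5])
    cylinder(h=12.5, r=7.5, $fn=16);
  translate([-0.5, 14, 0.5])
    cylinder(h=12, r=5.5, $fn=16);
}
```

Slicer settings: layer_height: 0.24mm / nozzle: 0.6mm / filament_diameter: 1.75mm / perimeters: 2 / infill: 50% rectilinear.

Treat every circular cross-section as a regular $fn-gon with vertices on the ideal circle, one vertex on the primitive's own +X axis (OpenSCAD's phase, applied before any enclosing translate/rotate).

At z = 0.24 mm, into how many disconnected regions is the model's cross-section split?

1

At z = 0.24 mm: the cylinder: section is a regular 16-gon, circumradius r=5.5; the cube at (8.5, 15) is not intersected at this z (z outside [3, 19]); the cylinder at (11, -3.5) does not reach this height (z outside [4.5, 17]); the cylinder at (-0.5, 14) does not reach this height (z outside [0.5, 12.5]); Taking the union: only the r=5.5 cylinder is present, so the union is just that shape — 1 connected region. The result has 1 disconnected region.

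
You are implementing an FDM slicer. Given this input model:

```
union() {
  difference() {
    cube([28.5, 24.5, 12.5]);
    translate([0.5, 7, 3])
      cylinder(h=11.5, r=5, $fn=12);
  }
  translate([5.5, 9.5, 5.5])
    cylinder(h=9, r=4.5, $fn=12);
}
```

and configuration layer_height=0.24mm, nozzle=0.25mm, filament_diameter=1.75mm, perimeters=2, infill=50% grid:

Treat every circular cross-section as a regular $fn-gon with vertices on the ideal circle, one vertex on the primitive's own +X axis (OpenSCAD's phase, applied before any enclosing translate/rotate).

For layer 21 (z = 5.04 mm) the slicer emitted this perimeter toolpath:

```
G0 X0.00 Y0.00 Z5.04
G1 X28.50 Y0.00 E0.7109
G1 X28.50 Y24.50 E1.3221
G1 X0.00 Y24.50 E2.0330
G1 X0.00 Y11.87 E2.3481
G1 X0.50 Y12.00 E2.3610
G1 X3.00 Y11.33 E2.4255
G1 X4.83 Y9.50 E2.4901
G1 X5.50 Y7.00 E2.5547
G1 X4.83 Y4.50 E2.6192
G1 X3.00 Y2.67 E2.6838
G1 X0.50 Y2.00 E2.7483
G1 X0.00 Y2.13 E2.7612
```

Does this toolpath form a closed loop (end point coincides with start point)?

Start point (G0): (0.00, 0.00). End point (last G1): the path does not return to the start — open.

no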